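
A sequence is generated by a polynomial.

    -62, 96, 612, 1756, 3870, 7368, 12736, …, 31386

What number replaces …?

Using the first 7 terms:
First differences: 158  516  1144  2114  3498  5368
Second differences: 358  628  970  1384  1870
Third differences: 270  342  414  486
Fourth differences: 72  72  72
Constant fourth difference = 72.
Extend forward: 486 + 72 = 558;  1870 + 558 = 2428;  5368 + 2428 = 7796;  12736 + 7796 = 20532

20532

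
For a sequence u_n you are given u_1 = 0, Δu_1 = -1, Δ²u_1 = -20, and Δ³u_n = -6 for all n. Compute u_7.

Build the table forward from the leading diagonal:
Third differences: -6  -6  -6  -6  -6  -6  -6
Second differences: -20  -26  -32  -38  -44  -50  -56
First differences: -1  -21  -47  -79  -117  -161  -211
u: 0  -1  -22  -69  -148  -265  -426

-426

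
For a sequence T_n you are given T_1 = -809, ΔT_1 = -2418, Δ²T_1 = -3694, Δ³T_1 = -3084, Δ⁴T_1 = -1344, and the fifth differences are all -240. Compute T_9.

-403809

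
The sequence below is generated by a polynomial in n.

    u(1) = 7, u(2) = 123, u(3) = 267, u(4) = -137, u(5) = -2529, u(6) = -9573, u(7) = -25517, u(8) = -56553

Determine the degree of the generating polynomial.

5

D1: 116, 144, -404, -2392, -7044, -15944, -31036
D2: 28, -548, -1988, -4652, -8900, -15092
D3: -576, -1440, -2664, -4248, -6192
D4: -864, -1224, -1584, -1944
D5: -360, -360, -360
The fifth differences are constant, so the polynomial has degree 5.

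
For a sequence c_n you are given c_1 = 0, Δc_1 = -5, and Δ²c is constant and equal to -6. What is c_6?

Build the table forward from the leading diagonal:
Second differences: -6  -6  -6  -6  -6  -6
First differences: -5  -11  -17  -23  -29  -35
c: 0  -5  -16  -33  -56  -85

-85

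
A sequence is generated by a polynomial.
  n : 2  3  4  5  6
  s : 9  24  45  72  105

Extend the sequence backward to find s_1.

0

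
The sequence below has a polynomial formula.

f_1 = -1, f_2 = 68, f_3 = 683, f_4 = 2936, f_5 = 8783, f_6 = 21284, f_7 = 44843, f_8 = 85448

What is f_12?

606968

Δ: 69, 615, 2253, 5847, 12501, 23559, 40605
Δ²: 546, 1638, 3594, 6654, 11058, 17046
Δ³: 1092, 1956, 3060, 4404, 5988
Δ⁴: 864, 1104, 1344, 1584
Δ⁵: 240, 240, 240
Constant fifth difference = 240, so extend:
1584 + 240 = 1824;  5988 + 1824 = 7812;  17046 + 7812 = 24858;  40605 + 24858 = 65463;  85448 + 65463 = 150911
1824 + 240 = 2064;  7812 + 2064 = 9876;  24858 + 9876 = 34734;  65463 + 34734 = 100197;  150911 + 100197 = 251108
2064 + 240 = 2304;  9876 + 2304 = 12180;  34734 + 12180 = 46914;  100197 + 46914 = 147111;  251108 + 147111 = 398219
2304 + 240 = 2544;  12180 + 2544 = 14724;  46914 + 14724 = 61638;  147111 + 61638 = 208749;  398219 + 208749 = 606968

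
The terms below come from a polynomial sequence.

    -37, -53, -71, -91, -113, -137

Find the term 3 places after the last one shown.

-221

Δ: -16, -18, -20, -22, -24
Δ²: -2, -2, -2, -2
The second differences are constant (-2).
-24 − 2 = -26;  -137 − 26 = -163
-26 − 2 = -28;  -163 − 28 = -191
-28 − 2 = -30;  -191 − 30 = -221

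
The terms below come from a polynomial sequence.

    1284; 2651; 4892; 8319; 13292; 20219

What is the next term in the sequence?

29556

Δ: 1367  2241  3427  4973  6927
Δ²: 874  1186  1546  1954
Δ³: 312  360  408
Δ⁴: 48  48
Fourth differences constant at 48.
408 + 48 = 456;  1954 + 456 = 2410;  6927 + 2410 = 9337;  20219 + 9337 = 29556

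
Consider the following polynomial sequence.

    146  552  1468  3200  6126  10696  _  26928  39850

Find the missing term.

Using the first 6 terms:
406  916  1732  2926  4570
510  816  1194  1644
306  378  450
72  72
Constant fourth difference = 72.
Extend forward: 450 + 72 = 522;  1644 + 522 = 2166;  4570 + 2166 = 6736;  10696 + 6736 = 17432

17432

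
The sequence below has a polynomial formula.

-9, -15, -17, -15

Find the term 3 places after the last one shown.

15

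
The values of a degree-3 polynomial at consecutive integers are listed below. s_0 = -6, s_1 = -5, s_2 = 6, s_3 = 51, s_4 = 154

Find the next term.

1 , 11 , 45 , 103
10 , 34 , 58
24 , 24
Third differences constant at 24.
58 + 24 = 82;  103 + 82 = 185;  154 + 185 = 339

339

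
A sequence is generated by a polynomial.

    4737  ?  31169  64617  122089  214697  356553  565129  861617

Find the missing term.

Using the last 7 terms:
33448, 57472, 92608, 141856, 208576, 296488
24024, 35136, 49248, 66720, 87912
11112, 14112, 17472, 21192
3000, 3360, 3720
360, 360
Constant fifth difference = 360.
Extend backward: 3000 − 360 = 2640;  11112 − 2640 = 8472;  24024 − 8472 = 15552;  33448 − 15552 = 17896;  31169 − 17896 = 13273

13273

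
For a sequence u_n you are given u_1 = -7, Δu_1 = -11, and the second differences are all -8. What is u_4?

-64

Build the table forward from the leading diagonal:
Δ²: -8  -8  -8  -8
Δ: -11  -19  -27  -35
u: -7  -18  -37  -64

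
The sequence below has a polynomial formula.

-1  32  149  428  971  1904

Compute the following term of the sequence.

3377

First differences: 33  117  279  543  933
Second differences: 84  162  264  390
Third differences: 78  102  126
Fourth differences: 24  24
The fourth differences are constant (24).
126 + 24 = 150;  390 + 150 = 540;  933 + 540 = 1473;  1904 + 1473 = 3377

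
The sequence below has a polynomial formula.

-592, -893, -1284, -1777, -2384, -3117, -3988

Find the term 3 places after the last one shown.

-7549

-301 , -391 , -493 , -607 , -733 , -871
-90 , -102 , -114 , -126 , -138
-12 , -12 , -12 , -12
The third differences are constant (-12).
-138 − 12 = -150;  -871 − 150 = -1021;  -3988 − 1021 = -5009
-150 − 12 = -162;  -1021 − 162 = -1183;  -5009 − 1183 = -6192
-162 − 12 = -174;  -1183 − 174 = -1357;  -6192 − 1357 = -7549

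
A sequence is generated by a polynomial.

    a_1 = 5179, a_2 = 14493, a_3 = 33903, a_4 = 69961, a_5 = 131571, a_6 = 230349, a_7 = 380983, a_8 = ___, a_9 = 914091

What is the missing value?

Using the first 7 terms:
First differences: 9314, 19410, 36058, 61610, 98778, 150634
Second differences: 10096, 16648, 25552, 37168, 51856
Third differences: 6552, 8904, 11616, 14688
Fourth differences: 2352, 2712, 3072
Fifth differences: 360, 360
Constant fifth difference = 360.
Extend forward: 3072 + 360 = 3432;  14688 + 3432 = 18120;  51856 + 18120 = 69976;  150634 + 69976 = 220610;  380983 + 220610 = 601593

601593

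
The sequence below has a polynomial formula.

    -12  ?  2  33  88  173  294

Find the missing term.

Using the last 5 terms:
First differences: 31, 55, 85, 121
Second differences: 24, 30, 36
Third differences: 6, 6
Constant third difference = 6.
Extend backward: 24 − 6 = 18;  31 − 18 = 13;  2 − 13 = -11

-11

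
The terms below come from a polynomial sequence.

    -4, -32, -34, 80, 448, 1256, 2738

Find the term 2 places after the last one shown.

8900

-28, -2, 114, 368, 808, 1482
26, 116, 254, 440, 674
90, 138, 186, 234
48, 48, 48
Constant fourth difference = 48, so extend:
234 + 48 = 282;  674 + 282 = 956;  1482 + 956 = 2438;  2738 + 2438 = 5176
282 + 48 = 330;  956 + 330 = 1286;  2438 + 1286 = 3724;  5176 + 3724 = 8900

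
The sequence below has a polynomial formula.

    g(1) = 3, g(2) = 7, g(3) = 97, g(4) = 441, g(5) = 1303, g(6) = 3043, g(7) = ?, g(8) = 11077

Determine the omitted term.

6117

Using the first 6 terms:
Δ: 4, 90, 344, 862, 1740
Δ²: 86, 254, 518, 878
Δ³: 168, 264, 360
Δ⁴: 96, 96
Constant fourth difference = 96.
Extend forward: 360 + 96 = 456;  878 + 456 = 1334;  1740 + 1334 = 3074;  3043 + 3074 = 6117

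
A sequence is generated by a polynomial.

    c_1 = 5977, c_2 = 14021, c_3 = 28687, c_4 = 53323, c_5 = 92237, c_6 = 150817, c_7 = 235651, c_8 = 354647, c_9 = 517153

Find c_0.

2047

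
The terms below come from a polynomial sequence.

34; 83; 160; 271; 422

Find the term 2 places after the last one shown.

Δ: 49 , 77 , 111 , 151
Δ²: 28 , 34 , 40
Δ³: 6 , 6
Third differences constant at 6.
40 + 6 = 46;  151 + 46 = 197;  422 + 197 = 619
46 + 6 = 52;  197 + 52 = 249;  619 + 249 = 868

868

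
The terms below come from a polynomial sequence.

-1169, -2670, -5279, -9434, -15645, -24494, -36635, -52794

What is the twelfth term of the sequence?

Δ: -1501  -2609  -4155  -6211  -8849  -12141  -16159
Δ²: -1108  -1546  -2056  -2638  -3292  -4018
Δ³: -438  -510  -582  -654  -726
Δ⁴: -72  -72  -72  -72
The fourth differences are constant (-72).
-726 − 72 = -798;  -4018 − 798 = -4816;  -16159 − 4816 = -20975;  -52794 − 20975 = -73769
-798 − 72 = -870;  -4816 − 870 = -5686;  -20975 − 5686 = -26661;  -73769 − 26661 = -100430
-870 − 72 = -942;  -5686 − 942 = -6628;  -26661 − 6628 = -33289;  -100430 − 33289 = -133719
-942 − 72 = -1014;  -6628 − 1014 = -7642;  -33289 − 7642 = -40931;  -133719 − 40931 = -174650

-174650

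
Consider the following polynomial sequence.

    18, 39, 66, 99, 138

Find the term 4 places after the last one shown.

D1: 21 , 27 , 33 , 39
D2: 6 , 6 , 6
The second differences are constant (6).
39 + 6 = 45;  138 + 45 = 183
45 + 6 = 51;  183 + 51 = 234
51 + 6 = 57;  234 + 57 = 291
57 + 6 = 63;  291 + 63 = 354

354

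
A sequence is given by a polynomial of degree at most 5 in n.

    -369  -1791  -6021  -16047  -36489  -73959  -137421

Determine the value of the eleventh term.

-932949

D1: -1422 , -4230 , -10026 , -20442 , -37470 , -63462
D2: -2808 , -5796 , -10416 , -17028 , -25992
D3: -2988 , -4620 , -6612 , -8964
D4: -1632 , -1992 , -2352
D5: -360 , -360
The fifth differences are constant (-360).
-2352 − 360 = -2712;  -8964 − 2712 = -11676;  -25992 − 11676 = -37668;  -63462 − 37668 = -101130;  -137421 − 101130 = -238551
-2712 − 360 = -3072;  -11676 − 3072 = -14748;  -37668 − 14748 = -52416;  -101130 − 52416 = -153546;  -238551 − 153546 = -392097
-3072 − 360 = -3432;  -14748 − 3432 = -18180;  -52416 − 18180 = -70596;  -153546 − 70596 = -224142;  -392097 − 224142 = -616239
-3432 − 360 = -3792;  -18180 − 3792 = -21972;  -70596 − 21972 = -92568;  -224142 − 92568 = -316710;  -616239 − 316710 = -932949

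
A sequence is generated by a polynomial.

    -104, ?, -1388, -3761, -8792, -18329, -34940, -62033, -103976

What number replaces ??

Using the last 7 terms:
First differences: -2373  -5031  -9537  -16611  -27093  -41943
Second differences: -2658  -4506  -7074  -10482  -14850
Third differences: -1848  -2568  -3408  -4368
Fourth differences: -720  -840  -960
Fifth differences: -120  -120
Constant fifth difference = -120.
Extend backward: -720 + 120 = -600;  -1848 + 600 = -1248;  -2658 + 1248 = -1410;  -2373 + 1410 = -963;  -1388 + 963 = -425

-425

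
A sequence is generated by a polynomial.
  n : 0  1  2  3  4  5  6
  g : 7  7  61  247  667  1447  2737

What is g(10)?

16837

0, 54, 186, 420, 780, 1290
54, 132, 234, 360, 510
78, 102, 126, 150
24, 24, 24
The fourth differences are constant (24).
150 + 24 = 174;  510 + 174 = 684;  1290 + 684 = 1974;  2737 + 1974 = 4711
174 + 24 = 198;  684 + 198 = 882;  1974 + 882 = 2856;  4711 + 2856 = 7567
198 + 24 = 222;  882 + 222 = 1104;  2856 + 1104 = 3960;  7567 + 3960 = 11527
222 + 24 = 246;  1104 + 246 = 1350;  3960 + 1350 = 5310;  11527 + 5310 = 16837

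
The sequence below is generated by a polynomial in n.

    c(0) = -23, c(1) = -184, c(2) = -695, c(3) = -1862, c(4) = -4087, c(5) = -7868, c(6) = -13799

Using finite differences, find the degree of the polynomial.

4

-161, -511, -1167, -2225, -3781, -5931
-350, -656, -1058, -1556, -2150
-306, -402, -498, -594
-96, -96, -96
The fourth differences are constant, so the polynomial has degree 4.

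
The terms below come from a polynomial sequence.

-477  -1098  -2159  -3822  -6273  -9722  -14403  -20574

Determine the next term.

-28517

-621, -1061, -1663, -2451, -3449, -4681, -6171
-440, -602, -788, -998, -1232, -1490
-162, -186, -210, -234, -258
-24, -24, -24, -24
Fourth differences constant at -24.
-258 − 24 = -282;  -1490 − 282 = -1772;  -6171 − 1772 = -7943;  -20574 − 7943 = -28517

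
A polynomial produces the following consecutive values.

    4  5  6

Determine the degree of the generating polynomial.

D1: 1, 1
The first differences are constant, so the polynomial has degree 1.

1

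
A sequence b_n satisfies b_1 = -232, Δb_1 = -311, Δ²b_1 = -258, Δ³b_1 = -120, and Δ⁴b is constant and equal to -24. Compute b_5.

-3528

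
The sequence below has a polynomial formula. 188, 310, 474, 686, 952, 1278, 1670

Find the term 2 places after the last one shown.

2676

122, 164, 212, 266, 326, 392
42, 48, 54, 60, 66
6, 6, 6, 6
The third differences are constant (6).
66 + 6 = 72;  392 + 72 = 464;  1670 + 464 = 2134
72 + 6 = 78;  464 + 78 = 542;  2134 + 542 = 2676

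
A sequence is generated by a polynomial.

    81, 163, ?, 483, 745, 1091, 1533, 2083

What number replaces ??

293

Using the last 5 terms:
First differences: 262  346  442  550
Second differences: 84  96  108
Third differences: 12  12
Constant third difference = 12.
Extend backward: 84 − 12 = 72;  262 − 72 = 190;  483 − 190 = 293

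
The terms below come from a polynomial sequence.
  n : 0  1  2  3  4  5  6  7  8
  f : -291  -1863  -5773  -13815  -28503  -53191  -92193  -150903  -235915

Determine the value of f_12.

-1019583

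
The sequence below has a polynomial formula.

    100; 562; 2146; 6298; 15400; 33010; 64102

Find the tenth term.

314290

First differences: 462, 1584, 4152, 9102, 17610, 31092
Second differences: 1122, 2568, 4950, 8508, 13482
Third differences: 1446, 2382, 3558, 4974
Fourth differences: 936, 1176, 1416
Fifth differences: 240, 240
Constant fifth difference = 240, so extend:
1416 + 240 = 1656;  4974 + 1656 = 6630;  13482 + 6630 = 20112;  31092 + 20112 = 51204;  64102 + 51204 = 115306
1656 + 240 = 1896;  6630 + 1896 = 8526;  20112 + 8526 = 28638;  51204 + 28638 = 79842;  115306 + 79842 = 195148
1896 + 240 = 2136;  8526 + 2136 = 10662;  28638 + 10662 = 39300;  79842 + 39300 = 119142;  195148 + 119142 = 314290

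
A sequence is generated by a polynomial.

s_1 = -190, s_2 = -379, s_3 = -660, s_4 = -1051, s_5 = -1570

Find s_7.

-3064

-189, -281, -391, -519
-92, -110, -128
-18, -18
Third differences constant at -18.
-128 − 18 = -146;  -519 − 146 = -665;  -1570 − 665 = -2235
-146 − 18 = -164;  -665 − 164 = -829;  -2235 − 829 = -3064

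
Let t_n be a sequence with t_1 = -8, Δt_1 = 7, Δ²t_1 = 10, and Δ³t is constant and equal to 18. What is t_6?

307

Build the table forward from the leading diagonal:
Third differences: 18, 18, 18, 18, 18, 18
Second differences: 10, 28, 46, 64, 82, 100
First differences: 7, 17, 45, 91, 155, 237
t: -8, -1, 16, 61, 152, 307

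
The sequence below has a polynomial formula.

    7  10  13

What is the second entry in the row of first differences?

First differences: 3, 3

3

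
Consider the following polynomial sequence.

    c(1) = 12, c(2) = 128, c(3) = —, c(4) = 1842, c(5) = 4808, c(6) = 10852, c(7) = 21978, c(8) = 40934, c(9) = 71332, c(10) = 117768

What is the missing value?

Using the last 7 terms:
2966  6044  11126  18956  30398  46436
3078  5082  7830  11442  16038
2004  2748  3612  4596
744  864  984
120  120
Constant fifth difference = 120.
Extend backward: 744 − 120 = 624;  2004 − 624 = 1380;  3078 − 1380 = 1698;  2966 − 1698 = 1268;  1842 − 1268 = 574

574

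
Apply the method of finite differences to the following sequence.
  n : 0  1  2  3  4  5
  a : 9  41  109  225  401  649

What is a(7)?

First differences: 32 , 68 , 116 , 176 , 248
Second differences: 36 , 48 , 60 , 72
Third differences: 12 , 12 , 12
The third differences are constant (12).
72 + 12 = 84;  248 + 84 = 332;  649 + 332 = 981
84 + 12 = 96;  332 + 96 = 428;  981 + 428 = 1409

1409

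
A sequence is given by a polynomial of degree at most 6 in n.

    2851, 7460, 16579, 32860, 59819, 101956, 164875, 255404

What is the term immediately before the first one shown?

Δ: 4609  9119  16281  26959  42137  62919  90529
Δ²: 4510  7162  10678  15178  20782  27610
Δ³: 2652  3516  4500  5604  6828
Δ⁴: 864  984  1104  1224
Δ⁵: 120  120  120
The fifth differences are constant at 120.
Work back: 864 − 120 = 744;  2652 − 744 = 1908;  4510 − 1908 = 2602;  4609 − 2602 = 2007;  2851 − 2007 = 844

844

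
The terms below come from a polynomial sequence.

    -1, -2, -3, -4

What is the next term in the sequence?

-5

D1: -1 , -1 , -1
Constant first difference = -1, so extend:
-4 − 1 = -5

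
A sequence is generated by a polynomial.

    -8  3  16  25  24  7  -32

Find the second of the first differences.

D1: 11, 13, 9, -1, -17, -39
D2: 2, -4, -10, -16, -22
D3: -6, -6, -6, -6

13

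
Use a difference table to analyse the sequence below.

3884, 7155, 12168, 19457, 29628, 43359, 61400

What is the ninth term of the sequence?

3271, 5013, 7289, 10171, 13731, 18041
1742, 2276, 2882, 3560, 4310
534, 606, 678, 750
72, 72, 72
The fourth differences are constant (72).
750 + 72 = 822;  4310 + 822 = 5132;  18041 + 5132 = 23173;  61400 + 23173 = 84573
822 + 72 = 894;  5132 + 894 = 6026;  23173 + 6026 = 29199;  84573 + 29199 = 113772

113772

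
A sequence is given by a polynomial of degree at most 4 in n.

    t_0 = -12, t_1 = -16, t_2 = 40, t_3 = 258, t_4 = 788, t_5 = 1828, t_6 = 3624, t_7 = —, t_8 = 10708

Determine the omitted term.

6470

Using the first 7 terms:
First differences: -4, 56, 218, 530, 1040, 1796
Second differences: 60, 162, 312, 510, 756
Third differences: 102, 150, 198, 246
Fourth differences: 48, 48, 48
Constant fourth difference = 48.
Extend forward: 246 + 48 = 294;  756 + 294 = 1050;  1796 + 1050 = 2846;  3624 + 2846 = 6470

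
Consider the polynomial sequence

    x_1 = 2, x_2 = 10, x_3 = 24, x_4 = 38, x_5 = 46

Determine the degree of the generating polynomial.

3

8, 14, 14, 8
6, 0, -6
-6, -6
The third differences are constant, so the polynomial has degree 3.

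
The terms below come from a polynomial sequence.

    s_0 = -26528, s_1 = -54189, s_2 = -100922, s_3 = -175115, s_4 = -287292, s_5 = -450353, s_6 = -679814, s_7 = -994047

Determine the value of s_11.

-3579539

Δ: -27661 , -46733 , -74193 , -112177 , -163061 , -229461 , -314233
Δ²: -19072 , -27460 , -37984 , -50884 , -66400 , -84772
Δ³: -8388 , -10524 , -12900 , -15516 , -18372
Δ⁴: -2136 , -2376 , -2616 , -2856
Δ⁵: -240 , -240 , -240
The fifth differences are constant (-240).
-2856 − 240 = -3096;  -18372 − 3096 = -21468;  -84772 − 21468 = -106240;  -314233 − 106240 = -420473;  -994047 − 420473 = -1414520
-3096 − 240 = -3336;  -21468 − 3336 = -24804;  -106240 − 24804 = -131044;  -420473 − 131044 = -551517;  -1414520 − 551517 = -1966037
-3336 − 240 = -3576;  -24804 − 3576 = -28380;  -131044 − 28380 = -159424;  -551517 − 159424 = -710941;  -1966037 − 710941 = -2676978
-3576 − 240 = -3816;  -28380 − 3816 = -32196;  -159424 − 32196 = -191620;  -710941 − 191620 = -902561;  -2676978 − 902561 = -3579539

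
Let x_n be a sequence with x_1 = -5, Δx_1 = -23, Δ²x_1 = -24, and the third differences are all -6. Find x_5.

-265

Build the table forward from the leading diagonal:
Δ³: -6, -6, -6, -6, -6
Δ²: -24, -30, -36, -42, -48
Δ: -23, -47, -77, -113, -155
x: -5, -28, -75, -152, -265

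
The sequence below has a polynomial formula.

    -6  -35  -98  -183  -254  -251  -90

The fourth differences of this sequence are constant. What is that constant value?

24

Δ: -29, -63, -85, -71, 3, 161
Δ²: -34, -22, 14, 74, 158
Δ³: 12, 36, 60, 84
Δ⁴: 24, 24, 24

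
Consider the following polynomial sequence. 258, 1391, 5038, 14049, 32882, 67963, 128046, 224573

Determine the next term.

First differences: 1133 , 3647 , 9011 , 18833 , 35081 , 60083 , 96527
Second differences: 2514 , 5364 , 9822 , 16248 , 25002 , 36444
Third differences: 2850 , 4458 , 6426 , 8754 , 11442
Fourth differences: 1608 , 1968 , 2328 , 2688
Fifth differences: 360 , 360 , 360
Fifth differences constant at 360.
2688 + 360 = 3048;  11442 + 3048 = 14490;  36444 + 14490 = 50934;  96527 + 50934 = 147461;  224573 + 147461 = 372034

372034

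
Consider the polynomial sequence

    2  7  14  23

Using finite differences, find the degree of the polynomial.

2

5, 7, 9
2, 2
The second differences are constant, so the polynomial has degree 2.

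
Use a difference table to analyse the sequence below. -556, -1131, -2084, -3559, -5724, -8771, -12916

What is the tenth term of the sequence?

-34459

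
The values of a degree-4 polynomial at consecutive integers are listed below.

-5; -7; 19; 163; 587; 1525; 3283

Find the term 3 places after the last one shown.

Δ: -2, 26, 144, 424, 938, 1758
Δ²: 28, 118, 280, 514, 820
Δ³: 90, 162, 234, 306
Δ⁴: 72, 72, 72
Fourth differences constant at 72.
306 + 72 = 378;  820 + 378 = 1198;  1758 + 1198 = 2956;  3283 + 2956 = 6239
378 + 72 = 450;  1198 + 450 = 1648;  2956 + 1648 = 4604;  6239 + 4604 = 10843
450 + 72 = 522;  1648 + 522 = 2170;  4604 + 2170 = 6774;  10843 + 6774 = 17617

17617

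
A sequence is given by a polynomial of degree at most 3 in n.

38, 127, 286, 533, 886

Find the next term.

Δ: 89, 159, 247, 353
Δ²: 70, 88, 106
Δ³: 18, 18
Constant third difference = 18, so extend:
106 + 18 = 124;  353 + 124 = 477;  886 + 477 = 1363

1363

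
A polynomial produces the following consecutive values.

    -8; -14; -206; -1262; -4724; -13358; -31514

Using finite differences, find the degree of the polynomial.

Δ: -6, -192, -1056, -3462, -8634, -18156
Δ²: -186, -864, -2406, -5172, -9522
Δ³: -678, -1542, -2766, -4350
Δ⁴: -864, -1224, -1584
Δ⁵: -360, -360
The fifth differences are constant, so the polynomial has degree 5.

5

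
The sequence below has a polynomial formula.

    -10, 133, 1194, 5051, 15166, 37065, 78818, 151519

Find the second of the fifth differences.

Δ: 143, 1061, 3857, 10115, 21899, 41753, 72701
Δ²: 918, 2796, 6258, 11784, 19854, 30948
Δ³: 1878, 3462, 5526, 8070, 11094
Δ⁴: 1584, 2064, 2544, 3024
Δ⁵: 480, 480, 480

480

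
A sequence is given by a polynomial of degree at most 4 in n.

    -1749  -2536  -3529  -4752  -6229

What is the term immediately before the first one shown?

-1144

D1: -787, -993, -1223, -1477
D2: -206, -230, -254
D3: -24, -24
The third differences are constant at -24.
Work back: -206 + 24 = -182;  -787 + 182 = -605;  -1749 + 605 = -1144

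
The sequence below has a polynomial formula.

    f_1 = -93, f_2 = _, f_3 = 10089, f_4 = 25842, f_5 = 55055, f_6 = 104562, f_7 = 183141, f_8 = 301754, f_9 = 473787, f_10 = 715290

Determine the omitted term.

2666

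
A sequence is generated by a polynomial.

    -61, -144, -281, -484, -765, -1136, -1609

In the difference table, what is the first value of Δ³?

D1: -83, -137, -203, -281, -371, -473
D2: -54, -66, -78, -90, -102
D3: -12, -12, -12, -12

-12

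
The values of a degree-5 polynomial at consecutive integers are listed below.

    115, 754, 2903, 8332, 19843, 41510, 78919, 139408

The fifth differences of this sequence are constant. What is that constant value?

D1: 639, 2149, 5429, 11511, 21667, 37409, 60489
D2: 1510, 3280, 6082, 10156, 15742, 23080
D3: 1770, 2802, 4074, 5586, 7338
D4: 1032, 1272, 1512, 1752
D5: 240, 240, 240

240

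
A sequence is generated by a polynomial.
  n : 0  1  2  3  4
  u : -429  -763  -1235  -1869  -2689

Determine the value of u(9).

-10419

D1: -334, -472, -634, -820
D2: -138, -162, -186
D3: -24, -24
Constant third difference = -24, so extend:
-186 − 24 = -210;  -820 − 210 = -1030;  -2689 − 1030 = -3719
-210 − 24 = -234;  -1030 − 234 = -1264;  -3719 − 1264 = -4983
-234 − 24 = -258;  -1264 − 258 = -1522;  -4983 − 1522 = -6505
-258 − 24 = -282;  -1522 − 282 = -1804;  -6505 − 1804 = -8309
-282 − 24 = -306;  -1804 − 306 = -2110;  -8309 − 2110 = -10419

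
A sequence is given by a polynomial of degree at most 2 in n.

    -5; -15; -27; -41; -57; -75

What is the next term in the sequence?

-95

-10, -12, -14, -16, -18
-2, -2, -2, -2
The second differences are constant (-2).
-18 − 2 = -20;  -75 − 20 = -95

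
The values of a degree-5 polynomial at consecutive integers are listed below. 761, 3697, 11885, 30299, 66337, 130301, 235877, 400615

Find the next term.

D1: 2936, 8188, 18414, 36038, 63964, 105576, 164738
D2: 5252, 10226, 17624, 27926, 41612, 59162
D3: 4974, 7398, 10302, 13686, 17550
D4: 2424, 2904, 3384, 3864
D5: 480, 480, 480
Constant fifth difference = 480, so extend:
3864 + 480 = 4344;  17550 + 4344 = 21894;  59162 + 21894 = 81056;  164738 + 81056 = 245794;  400615 + 245794 = 646409

646409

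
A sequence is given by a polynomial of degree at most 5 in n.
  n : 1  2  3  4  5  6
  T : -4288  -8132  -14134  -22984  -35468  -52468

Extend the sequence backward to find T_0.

-2008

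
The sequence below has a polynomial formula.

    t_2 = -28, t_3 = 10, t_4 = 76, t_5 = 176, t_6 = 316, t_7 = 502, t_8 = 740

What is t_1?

First differences: 38  66  100  140  186  238
Second differences: 28  34  40  46  52
Third differences: 6  6  6  6
The third differences are constant at 6.
Work back: 28 − 6 = 22;  38 − 22 = 16;  -28 − 16 = -44

-44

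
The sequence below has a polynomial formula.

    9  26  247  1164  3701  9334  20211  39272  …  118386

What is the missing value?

Using the first 8 terms:
17  221  917  2537  5633  10877  19061
204  696  1620  3096  5244  8184
492  924  1476  2148  2940
432  552  672  792
120  120  120
Constant fifth difference = 120.
Extend forward: 792 + 120 = 912;  2940 + 912 = 3852;  8184 + 3852 = 12036;  19061 + 12036 = 31097;  39272 + 31097 = 70369

70369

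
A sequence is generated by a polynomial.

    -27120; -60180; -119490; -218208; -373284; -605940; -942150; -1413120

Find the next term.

D1: -33060, -59310, -98718, -155076, -232656, -336210, -470970
D2: -26250, -39408, -56358, -77580, -103554, -134760
D3: -13158, -16950, -21222, -25974, -31206
D4: -3792, -4272, -4752, -5232
D5: -480, -480, -480
Fifth differences constant at -480.
-5232 − 480 = -5712;  -31206 − 5712 = -36918;  -134760 − 36918 = -171678;  -470970 − 171678 = -642648;  -1413120 − 642648 = -2055768

-2055768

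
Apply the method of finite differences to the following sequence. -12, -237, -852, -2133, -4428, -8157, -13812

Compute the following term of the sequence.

-21957

D1: -225, -615, -1281, -2295, -3729, -5655
D2: -390, -666, -1014, -1434, -1926
D3: -276, -348, -420, -492
D4: -72, -72, -72
Fourth differences constant at -72.
-492 − 72 = -564;  -1926 − 564 = -2490;  -5655 − 2490 = -8145;  -13812 − 8145 = -21957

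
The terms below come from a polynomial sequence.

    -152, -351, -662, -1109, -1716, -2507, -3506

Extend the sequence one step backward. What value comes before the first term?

-41

First differences: -199  -311  -447  -607  -791  -999
Second differences: -112  -136  -160  -184  -208
Third differences: -24  -24  -24  -24
The third differences are constant at -24.
Work back: -112 + 24 = -88;  -199 + 88 = -111;  -152 + 111 = -41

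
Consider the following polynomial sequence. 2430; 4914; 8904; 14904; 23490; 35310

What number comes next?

D1: 2484, 3990, 6000, 8586, 11820
D2: 1506, 2010, 2586, 3234
D3: 504, 576, 648
D4: 72, 72
Constant fourth difference = 72, so extend:
648 + 72 = 720;  3234 + 720 = 3954;  11820 + 3954 = 15774;  35310 + 15774 = 51084

51084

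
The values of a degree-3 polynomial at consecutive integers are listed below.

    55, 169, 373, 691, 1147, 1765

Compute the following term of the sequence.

2569

Δ: 114  204  318  456  618
Δ²: 90  114  138  162
Δ³: 24  24  24
The third differences are constant (24).
162 + 24 = 186;  618 + 186 = 804;  1765 + 804 = 2569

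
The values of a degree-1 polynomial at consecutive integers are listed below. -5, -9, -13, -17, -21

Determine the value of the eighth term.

First differences: -4, -4, -4, -4
First differences constant at -4.
-21 − 4 = -25
-25 − 4 = -29
-29 − 4 = -33

-33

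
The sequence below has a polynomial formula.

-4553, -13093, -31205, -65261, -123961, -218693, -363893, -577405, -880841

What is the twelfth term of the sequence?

-2610893

Δ: -8540  -18112  -34056  -58700  -94732  -145200  -213512  -303436
Δ²: -9572  -15944  -24644  -36032  -50468  -68312  -89924
Δ³: -6372  -8700  -11388  -14436  -17844  -21612
Δ⁴: -2328  -2688  -3048  -3408  -3768
Δ⁵: -360  -360  -360  -360
Fifth differences constant at -360.
-3768 − 360 = -4128;  -21612 − 4128 = -25740;  -89924 − 25740 = -115664;  -303436 − 115664 = -419100;  -880841 − 419100 = -1299941
-4128 − 360 = -4488;  -25740 − 4488 = -30228;  -115664 − 30228 = -145892;  -419100 − 145892 = -564992;  -1299941 − 564992 = -1864933
-4488 − 360 = -4848;  -30228 − 4848 = -35076;  -145892 − 35076 = -180968;  -564992 − 180968 = -745960;  -1864933 − 745960 = -2610893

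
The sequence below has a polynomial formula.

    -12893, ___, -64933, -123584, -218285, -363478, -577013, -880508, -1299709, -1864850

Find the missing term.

-30938

Using the last 8 terms:
D1: -58651  -94701  -145193  -213535  -303495  -419201  -565141
D2: -36050  -50492  -68342  -89960  -115706  -145940
D3: -14442  -17850  -21618  -25746  -30234
D4: -3408  -3768  -4128  -4488
D5: -360  -360  -360
Constant fifth difference = -360.
Extend backward: -3408 + 360 = -3048;  -14442 + 3048 = -11394;  -36050 + 11394 = -24656;  -58651 + 24656 = -33995;  -64933 + 33995 = -30938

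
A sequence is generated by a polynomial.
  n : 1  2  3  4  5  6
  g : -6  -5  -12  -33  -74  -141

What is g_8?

-377

First differences: 1, -7, -21, -41, -67
Second differences: -8, -14, -20, -26
Third differences: -6, -6, -6
Third differences constant at -6.
-26 − 6 = -32;  -67 − 32 = -99;  -141 − 99 = -240
-32 − 6 = -38;  -99 − 38 = -137;  -240 − 137 = -377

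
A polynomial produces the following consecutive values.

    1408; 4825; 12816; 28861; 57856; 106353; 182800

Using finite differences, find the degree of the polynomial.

5

3417, 7991, 16045, 28995, 48497, 76447
4574, 8054, 12950, 19502, 27950
3480, 4896, 6552, 8448
1416, 1656, 1896
240, 240
The fifth differences are constant, so the polynomial has degree 5.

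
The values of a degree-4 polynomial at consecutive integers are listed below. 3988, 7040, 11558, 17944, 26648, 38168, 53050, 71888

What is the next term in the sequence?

95324

First differences: 3052  4518  6386  8704  11520  14882  18838
Second differences: 1466  1868  2318  2816  3362  3956
Third differences: 402  450  498  546  594
Fourth differences: 48  48  48  48
Fourth differences constant at 48.
594 + 48 = 642;  3956 + 642 = 4598;  18838 + 4598 = 23436;  71888 + 23436 = 95324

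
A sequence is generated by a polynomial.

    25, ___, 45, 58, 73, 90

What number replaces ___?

34

Using the last 4 terms:
13, 15, 17
2, 2
Constant second difference = 2.
Extend backward: 13 − 2 = 11;  45 − 11 = 34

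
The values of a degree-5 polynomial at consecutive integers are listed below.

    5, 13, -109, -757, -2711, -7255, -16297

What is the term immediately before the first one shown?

-1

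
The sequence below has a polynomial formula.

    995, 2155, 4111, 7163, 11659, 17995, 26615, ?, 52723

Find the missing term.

38011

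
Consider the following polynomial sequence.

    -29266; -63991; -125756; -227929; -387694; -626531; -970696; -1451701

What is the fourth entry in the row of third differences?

-26256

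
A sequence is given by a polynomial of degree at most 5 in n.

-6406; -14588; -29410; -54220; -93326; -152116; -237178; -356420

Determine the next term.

-519190

Δ: -8182, -14822, -24810, -39106, -58790, -85062, -119242
Δ²: -6640, -9988, -14296, -19684, -26272, -34180
Δ³: -3348, -4308, -5388, -6588, -7908
Δ⁴: -960, -1080, -1200, -1320
Δ⁵: -120, -120, -120
The fifth differences are constant (-120).
-1320 − 120 = -1440;  -7908 − 1440 = -9348;  -34180 − 9348 = -43528;  -119242 − 43528 = -162770;  -356420 − 162770 = -519190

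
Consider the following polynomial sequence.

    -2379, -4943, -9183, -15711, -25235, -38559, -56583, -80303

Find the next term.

-110811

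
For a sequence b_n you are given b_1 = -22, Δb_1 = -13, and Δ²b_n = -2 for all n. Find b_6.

Build the table forward from the leading diagonal:
Second differences: -2  -2  -2  -2  -2  -2
First differences: -13  -15  -17  -19  -21  -23
b: -22  -35  -50  -67  -86  -107

-107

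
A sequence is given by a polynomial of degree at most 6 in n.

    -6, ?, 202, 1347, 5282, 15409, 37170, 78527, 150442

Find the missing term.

5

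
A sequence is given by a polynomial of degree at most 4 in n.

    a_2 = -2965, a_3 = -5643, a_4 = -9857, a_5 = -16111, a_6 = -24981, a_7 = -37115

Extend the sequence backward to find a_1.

Δ: -2678  -4214  -6254  -8870  -12134
Δ²: -1536  -2040  -2616  -3264
Δ³: -504  -576  -648
Δ⁴: -72  -72
The fourth differences are constant at -72.
Work back: -504 + 72 = -432;  -1536 + 432 = -1104;  -2678 + 1104 = -1574;  -2965 + 1574 = -1391

-1391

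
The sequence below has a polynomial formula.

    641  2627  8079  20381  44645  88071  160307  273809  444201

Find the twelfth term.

Δ: 1986 , 5452 , 12302 , 24264 , 43426 , 72236 , 113502 , 170392
Δ²: 3466 , 6850 , 11962 , 19162 , 28810 , 41266 , 56890
Δ³: 3384 , 5112 , 7200 , 9648 , 12456 , 15624
Δ⁴: 1728 , 2088 , 2448 , 2808 , 3168
Δ⁵: 360 , 360 , 360 , 360
Fifth differences constant at 360.
3168 + 360 = 3528;  15624 + 3528 = 19152;  56890 + 19152 = 76042;  170392 + 76042 = 246434;  444201 + 246434 = 690635
3528 + 360 = 3888;  19152 + 3888 = 23040;  76042 + 23040 = 99082;  246434 + 99082 = 345516;  690635 + 345516 = 1036151
3888 + 360 = 4248;  23040 + 4248 = 27288;  99082 + 27288 = 126370;  345516 + 126370 = 471886;  1036151 + 471886 = 1508037

1508037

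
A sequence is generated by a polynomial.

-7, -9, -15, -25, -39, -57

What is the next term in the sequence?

D1: -2  -6  -10  -14  -18
D2: -4  -4  -4  -4
Second differences constant at -4.
-18 − 4 = -22;  -57 − 22 = -79

-79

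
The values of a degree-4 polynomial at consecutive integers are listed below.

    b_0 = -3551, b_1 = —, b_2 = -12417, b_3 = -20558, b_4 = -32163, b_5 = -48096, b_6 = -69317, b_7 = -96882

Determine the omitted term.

Using the last 6 terms:
D1: -8141  -11605  -15933  -21221  -27565
D2: -3464  -4328  -5288  -6344
D3: -864  -960  -1056
D4: -96  -96
Constant fourth difference = -96.
Extend backward: -864 + 96 = -768;  -3464 + 768 = -2696;  -8141 + 2696 = -5445;  -12417 + 5445 = -6972

-6972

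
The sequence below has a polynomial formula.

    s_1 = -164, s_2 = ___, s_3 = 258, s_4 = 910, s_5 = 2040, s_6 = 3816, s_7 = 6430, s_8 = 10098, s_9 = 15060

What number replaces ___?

Using the last 7 terms:
D1: 652  1130  1776  2614  3668  4962
D2: 478  646  838  1054  1294
D3: 168  192  216  240
D4: 24  24  24
Constant fourth difference = 24.
Extend backward: 168 − 24 = 144;  478 − 144 = 334;  652 − 334 = 318;  258 − 318 = -60

-60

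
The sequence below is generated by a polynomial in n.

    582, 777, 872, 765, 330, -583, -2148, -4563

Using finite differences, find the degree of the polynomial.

First differences: 195, 95, -107, -435, -913, -1565, -2415
Second differences: -100, -202, -328, -478, -652, -850
Third differences: -102, -126, -150, -174, -198
Fourth differences: -24, -24, -24, -24
The fourth differences are constant, so the polynomial has degree 4.

4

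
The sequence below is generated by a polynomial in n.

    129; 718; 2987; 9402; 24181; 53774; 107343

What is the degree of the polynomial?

First differences: 589, 2269, 6415, 14779, 29593, 53569
Second differences: 1680, 4146, 8364, 14814, 23976
Third differences: 2466, 4218, 6450, 9162
Fourth differences: 1752, 2232, 2712
Fifth differences: 480, 480
The fifth differences are constant, so the polynomial has degree 5.

5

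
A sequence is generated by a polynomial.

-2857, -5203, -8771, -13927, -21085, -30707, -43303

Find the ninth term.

-2346, -3568, -5156, -7158, -9622, -12596
-1222, -1588, -2002, -2464, -2974
-366, -414, -462, -510
-48, -48, -48
The fourth differences are constant (-48).
-510 − 48 = -558;  -2974 − 558 = -3532;  -12596 − 3532 = -16128;  -43303 − 16128 = -59431
-558 − 48 = -606;  -3532 − 606 = -4138;  -16128 − 4138 = -20266;  -59431 − 20266 = -79697

-79697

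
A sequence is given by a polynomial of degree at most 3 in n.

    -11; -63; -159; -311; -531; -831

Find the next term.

Δ: -52  -96  -152  -220  -300
Δ²: -44  -56  -68  -80
Δ³: -12  -12  -12
Constant third difference = -12, so extend:
-80 − 12 = -92;  -300 − 92 = -392;  -831 − 392 = -1223

-1223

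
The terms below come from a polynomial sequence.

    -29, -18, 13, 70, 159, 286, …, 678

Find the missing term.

457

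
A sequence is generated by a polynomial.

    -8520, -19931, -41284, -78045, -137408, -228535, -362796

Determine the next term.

Δ: -11411, -21353, -36761, -59363, -91127, -134261
Δ²: -9942, -15408, -22602, -31764, -43134
Δ³: -5466, -7194, -9162, -11370
Δ⁴: -1728, -1968, -2208
Δ⁵: -240, -240
Fifth differences constant at -240.
-2208 − 240 = -2448;  -11370 − 2448 = -13818;  -43134 − 13818 = -56952;  -134261 − 56952 = -191213;  -362796 − 191213 = -554009

-554009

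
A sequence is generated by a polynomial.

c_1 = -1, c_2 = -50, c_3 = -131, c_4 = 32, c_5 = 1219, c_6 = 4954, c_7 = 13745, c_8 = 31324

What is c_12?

320440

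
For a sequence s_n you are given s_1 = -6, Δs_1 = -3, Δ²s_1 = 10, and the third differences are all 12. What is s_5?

90

Build the table forward from the leading diagonal:
D3: 12, 12, 12, 12, 12
D2: 10, 22, 34, 46, 58
D1: -3, 7, 29, 63, 109
s: -6, -9, -2, 27, 90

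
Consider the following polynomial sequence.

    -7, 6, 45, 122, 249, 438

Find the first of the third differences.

12

First differences: 13, 39, 77, 127, 189
Second differences: 26, 38, 50, 62
Third differences: 12, 12, 12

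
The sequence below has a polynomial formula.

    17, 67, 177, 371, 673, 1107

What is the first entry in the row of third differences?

24

D1: 50, 110, 194, 302, 434
D2: 60, 84, 108, 132
D3: 24, 24, 24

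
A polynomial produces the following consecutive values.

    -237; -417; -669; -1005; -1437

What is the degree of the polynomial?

-180, -252, -336, -432
-72, -84, -96
-12, -12
The third differences are constant, so the polynomial has degree 3.

3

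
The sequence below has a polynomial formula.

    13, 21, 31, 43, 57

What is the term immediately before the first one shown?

D1: 8  10  12  14
D2: 2  2  2
The second differences are constant at 2.
Work back: 8 − 2 = 6;  13 − 6 = 7

7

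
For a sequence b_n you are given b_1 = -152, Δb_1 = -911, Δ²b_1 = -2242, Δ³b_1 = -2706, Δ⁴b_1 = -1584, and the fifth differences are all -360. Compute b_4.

-12317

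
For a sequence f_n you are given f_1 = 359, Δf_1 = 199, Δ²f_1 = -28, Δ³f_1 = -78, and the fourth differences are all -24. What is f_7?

-787

Build the table forward from the leading diagonal:
Fourth differences: -24  -24  -24  -24  -24  -24  -24
Third differences: -78  -102  -126  -150  -174  -198  -222
Second differences: -28  -106  -208  -334  -484  -658  -856
First differences: 199  171  65  -143  -477  -961  -1619
f: 359  558  729  794  651  174  -787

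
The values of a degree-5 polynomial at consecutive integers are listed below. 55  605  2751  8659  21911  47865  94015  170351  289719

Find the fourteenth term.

D1: 550, 2146, 5908, 13252, 25954, 46150, 76336, 119368
D2: 1596, 3762, 7344, 12702, 20196, 30186, 43032
D3: 2166, 3582, 5358, 7494, 9990, 12846
D4: 1416, 1776, 2136, 2496, 2856
D5: 360, 360, 360, 360
The fifth differences are constant (360).
2856 + 360 = 3216;  12846 + 3216 = 16062;  43032 + 16062 = 59094;  119368 + 59094 = 178462;  289719 + 178462 = 468181
3216 + 360 = 3576;  16062 + 3576 = 19638;  59094 + 19638 = 78732;  178462 + 78732 = 257194;  468181 + 257194 = 725375
3576 + 360 = 3936;  19638 + 3936 = 23574;  78732 + 23574 = 102306;  257194 + 102306 = 359500;  725375 + 359500 = 1084875
3936 + 360 = 4296;  23574 + 4296 = 27870;  102306 + 27870 = 130176;  359500 + 130176 = 489676;  1084875 + 489676 = 1574551
4296 + 360 = 4656;  27870 + 4656 = 32526;  130176 + 32526 = 162702;  489676 + 162702 = 652378;  1574551 + 652378 = 2226929

2226929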